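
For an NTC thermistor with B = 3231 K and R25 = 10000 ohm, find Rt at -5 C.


NTC thermistor equation: Rt = R25 * exp(B * (1/T - 1/T25)).
T in Kelvin: 268.15 K, T25 = 298.15 K
1/T - 1/T25 = 1/268.15 - 1/298.15 = 0.00037524
B * (1/T - 1/T25) = 3231 * 0.00037524 = 1.2124
Rt = 10000 * exp(1.2124) = 33615.4 ohm

33615.4 ohm


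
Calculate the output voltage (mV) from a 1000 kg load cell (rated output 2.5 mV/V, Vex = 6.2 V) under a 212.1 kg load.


Vout = rated_output * Vex * (load / capacity).
Vout = 2.5 * 6.2 * (212.1 / 1000)
Vout = 2.5 * 6.2 * 0.2121
Vout = 3.288 mV

3.288 mV


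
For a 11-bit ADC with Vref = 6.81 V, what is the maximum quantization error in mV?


The maximum quantization error is +/- LSB/2.
LSB = Vref / 2^n = 6.81 / 2048 = 0.0033252 V
Max error = LSB / 2 = 0.0033252 / 2 = 0.0016626 V
Max error = 1.6626 mV

1.6626 mV


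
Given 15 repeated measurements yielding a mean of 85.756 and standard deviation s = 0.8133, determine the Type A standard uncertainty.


The standard uncertainty for Type A evaluation is u = s / sqrt(n).
u = 0.8133 / sqrt(15)
u = 0.8133 / 3.873
u = 0.21

0.21


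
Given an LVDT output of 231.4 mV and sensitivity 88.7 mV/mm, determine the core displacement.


Displacement = Vout / sensitivity.
d = 231.4 / 88.7
d = 2.609 mm

2.609 mm


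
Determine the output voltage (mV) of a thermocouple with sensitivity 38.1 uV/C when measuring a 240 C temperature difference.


The thermocouple output V = sensitivity * dT.
V = 38.1 uV/C * 240 C
V = 9144.0 uV
V = 9.144 mV

9.144 mV


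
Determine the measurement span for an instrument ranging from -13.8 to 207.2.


Span = upper range - lower range.
Span = 207.2 - (-13.8)
Span = 221.0

221.0


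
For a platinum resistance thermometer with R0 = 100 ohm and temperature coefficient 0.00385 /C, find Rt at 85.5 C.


The RTD equation: Rt = R0 * (1 + alpha * T).
Rt = 100 * (1 + 0.00385 * 85.5)
Rt = 100 * (1 + 0.329175)
Rt = 100 * 1.329175
Rt = 132.917 ohm

132.917 ohm


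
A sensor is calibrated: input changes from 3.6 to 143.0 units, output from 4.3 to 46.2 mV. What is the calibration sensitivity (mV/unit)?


Sensitivity = (y2 - y1) / (x2 - x1).
S = (46.2 - 4.3) / (143.0 - 3.6)
S = 41.9 / 139.4
S = 0.3006 mV/unit

0.3006 mV/unit


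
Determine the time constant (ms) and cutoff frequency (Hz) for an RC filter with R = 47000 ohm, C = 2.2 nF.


Time constant: tau = R * C.
tau = 47000 * 2.20e-09 = 0.0001034 s
tau = 0.1034 ms
Cutoff frequency: fc = 1 / (2*pi*R*C).
fc = 1 / (2*pi*0.0001034) = 1539.22 Hz

tau = 0.1034 ms, fc = 1539.22 Hz


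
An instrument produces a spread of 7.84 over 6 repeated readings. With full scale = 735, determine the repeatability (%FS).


Repeatability = (spread / full scale) * 100%.
R = (7.84 / 735) * 100
R = 1.067 %FS

1.067 %FS


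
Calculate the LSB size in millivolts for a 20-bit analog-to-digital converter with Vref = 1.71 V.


The resolution (LSB) of an ADC is Vref / 2^n.
LSB = 1.71 / 2^20
LSB = 1.71 / 1048576
LSB = 1.63e-06 V = 0.00163078 mV

0.00163078 mV


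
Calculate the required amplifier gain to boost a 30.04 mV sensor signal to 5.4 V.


Gain = Vout / Vin (converting to same units).
G = 5.4 V / 30.04 mV
G = 5400.0 mV / 30.04 mV
G = 179.76

179.76


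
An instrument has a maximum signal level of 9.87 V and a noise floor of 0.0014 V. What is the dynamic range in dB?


Dynamic range = 20 * log10(Vmax / Vnoise).
DR = 20 * log10(9.87 / 0.0014)
DR = 20 * log10(7050.0)
DR = 76.96 dB

76.96 dB


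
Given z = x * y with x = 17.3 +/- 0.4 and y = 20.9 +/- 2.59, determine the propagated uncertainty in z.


For a product z = x*y, the relative uncertainty is:
uz/z = sqrt((ux/x)^2 + (uy/y)^2)
Relative uncertainties: ux/x = 0.4/17.3 = 0.023121
uy/y = 2.59/20.9 = 0.123923
z = 17.3 * 20.9 = 361.6
uz = 361.6 * sqrt(0.023121^2 + 0.123923^2) = 45.58

45.58


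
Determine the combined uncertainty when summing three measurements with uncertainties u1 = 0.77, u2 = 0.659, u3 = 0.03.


For a sum of independent quantities, uc = sqrt(u1^2 + u2^2 + u3^2).
uc = sqrt(0.77^2 + 0.659^2 + 0.03^2)
uc = sqrt(0.5929 + 0.434281 + 0.0009)
uc = 1.0139

1.0139


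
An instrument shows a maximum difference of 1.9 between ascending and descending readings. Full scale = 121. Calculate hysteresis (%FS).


Hysteresis = (max difference / full scale) * 100%.
H = (1.9 / 121) * 100
H = 1.57 %FS

1.57 %FS


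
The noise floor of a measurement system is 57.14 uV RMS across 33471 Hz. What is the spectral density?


Noise spectral density = Vrms / sqrt(BW).
NSD = 57.14 / sqrt(33471)
NSD = 57.14 / 182.9508
NSD = 0.3123 uV/sqrt(Hz)

0.3123 uV/sqrt(Hz)


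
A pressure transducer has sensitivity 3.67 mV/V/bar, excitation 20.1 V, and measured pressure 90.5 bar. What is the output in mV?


Output = sensitivity * Vex * P.
Vout = 3.67 * 20.1 * 90.5
Vout = 73.767 * 90.5
Vout = 6675.91 mV

6675.91 mV


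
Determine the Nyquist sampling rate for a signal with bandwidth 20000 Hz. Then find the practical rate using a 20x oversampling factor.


By Nyquist theorem, fs_min = 2 * fmax.
fs_min = 2 * 20000 = 40000 Hz
Practical rate = 20 * fs_min = 20 * 40000 = 800000 Hz

fs_min = 40000 Hz, fs_practical = 800000 Hz


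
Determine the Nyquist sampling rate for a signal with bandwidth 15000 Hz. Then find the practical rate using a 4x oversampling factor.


By Nyquist theorem, fs_min = 2 * fmax.
fs_min = 2 * 15000 = 30000 Hz
Practical rate = 4 * fs_min = 4 * 30000 = 120000 Hz

fs_min = 30000 Hz, fs_practical = 120000 Hz


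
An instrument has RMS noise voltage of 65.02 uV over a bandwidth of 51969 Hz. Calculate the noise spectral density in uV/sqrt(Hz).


Noise spectral density = Vrms / sqrt(BW).
NSD = 65.02 / sqrt(51969)
NSD = 65.02 / 227.9671
NSD = 0.2852 uV/sqrt(Hz)

0.2852 uV/sqrt(Hz)


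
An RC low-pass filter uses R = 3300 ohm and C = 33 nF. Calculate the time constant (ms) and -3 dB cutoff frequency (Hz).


Time constant: tau = R * C.
tau = 3300 * 3.30e-08 = 0.0001089 s
tau = 0.1089 ms
Cutoff frequency: fc = 1 / (2*pi*R*C).
fc = 1 / (2*pi*0.0001089) = 1461.48 Hz

tau = 0.1089 ms, fc = 1461.48 Hz


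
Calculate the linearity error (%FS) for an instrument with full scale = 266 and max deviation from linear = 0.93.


Linearity error = (max deviation / full scale) * 100%.
Linearity = (0.93 / 266) * 100
Linearity = 0.35 %FS

0.35 %FS


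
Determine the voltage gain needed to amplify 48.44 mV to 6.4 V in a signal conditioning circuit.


Gain = Vout / Vin (converting to same units).
G = 6.4 V / 48.44 mV
G = 6400.0 mV / 48.44 mV
G = 132.12

132.12


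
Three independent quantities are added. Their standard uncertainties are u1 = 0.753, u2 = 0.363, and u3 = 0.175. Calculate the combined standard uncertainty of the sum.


For a sum of independent quantities, uc = sqrt(u1^2 + u2^2 + u3^2).
uc = sqrt(0.753^2 + 0.363^2 + 0.175^2)
uc = sqrt(0.567009 + 0.131769 + 0.030625)
uc = 0.8541

0.8541


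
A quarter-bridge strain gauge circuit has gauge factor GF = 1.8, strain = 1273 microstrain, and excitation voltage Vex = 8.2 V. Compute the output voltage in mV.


Quarter bridge output: Vout = (GF * epsilon * Vex) / 4.
Vout = (1.8 * 1273e-6 * 8.2) / 4
Vout = 0.01878948 / 4 V
Vout = 0.00469737 V = 4.6974 mV

4.6974 mV


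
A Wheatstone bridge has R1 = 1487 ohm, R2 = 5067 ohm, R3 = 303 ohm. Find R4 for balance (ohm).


At balance: R1*R4 = R2*R3, so R4 = R2*R3/R1.
R4 = 5067 * 303 / 1487
R4 = 1535301 / 1487
R4 = 1032.48 ohm

1032.48 ohm


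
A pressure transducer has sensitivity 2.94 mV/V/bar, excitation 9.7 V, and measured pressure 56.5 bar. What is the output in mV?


Output = sensitivity * Vex * P.
Vout = 2.94 * 9.7 * 56.5
Vout = 28.518 * 56.5
Vout = 1611.27 mV

1611.27 mV


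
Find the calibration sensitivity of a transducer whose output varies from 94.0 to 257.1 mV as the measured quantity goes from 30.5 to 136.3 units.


Sensitivity = (y2 - y1) / (x2 - x1).
S = (257.1 - 94.0) / (136.3 - 30.5)
S = 163.1 / 105.8
S = 1.5416 mV/unit

1.5416 mV/unit


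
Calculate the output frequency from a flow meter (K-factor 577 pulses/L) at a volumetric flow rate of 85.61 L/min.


Frequency = K * Q / 60 (converting L/min to L/s).
f = 577 * 85.61 / 60
f = 49396.97 / 60
f = 823.28 Hz

823.28 Hz


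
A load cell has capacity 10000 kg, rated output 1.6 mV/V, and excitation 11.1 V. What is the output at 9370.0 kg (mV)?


Vout = rated_output * Vex * (load / capacity).
Vout = 1.6 * 11.1 * (9370.0 / 10000)
Vout = 1.6 * 11.1 * 0.937
Vout = 16.641 mV

16.641 mV


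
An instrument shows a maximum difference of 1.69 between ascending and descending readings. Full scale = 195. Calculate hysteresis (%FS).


Hysteresis = (max difference / full scale) * 100%.
H = (1.69 / 195) * 100
H = 0.867 %FS

0.867 %FS


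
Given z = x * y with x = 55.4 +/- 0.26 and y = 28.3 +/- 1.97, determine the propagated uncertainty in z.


For a product z = x*y, the relative uncertainty is:
uz/z = sqrt((ux/x)^2 + (uy/y)^2)
Relative uncertainties: ux/x = 0.26/55.4 = 0.004693
uy/y = 1.97/28.3 = 0.069611
z = 55.4 * 28.3 = 1567.8
uz = 1567.8 * sqrt(0.004693^2 + 0.069611^2) = 109.386

109.386


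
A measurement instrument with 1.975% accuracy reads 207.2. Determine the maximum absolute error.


Absolute error = (accuracy% / 100) * reading.
Error = (1.975 / 100) * 207.2
Error = 0.01975 * 207.2
Error = 4.0922

4.0922


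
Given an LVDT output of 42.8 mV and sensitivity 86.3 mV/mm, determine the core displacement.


Displacement = Vout / sensitivity.
d = 42.8 / 86.3
d = 0.496 mm

0.496 mm


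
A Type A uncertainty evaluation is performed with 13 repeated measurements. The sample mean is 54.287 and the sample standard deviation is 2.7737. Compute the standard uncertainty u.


The standard uncertainty for Type A evaluation is u = s / sqrt(n).
u = 2.7737 / sqrt(13)
u = 2.7737 / 3.6056
u = 0.7693

0.7693


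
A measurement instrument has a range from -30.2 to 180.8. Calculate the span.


Span = upper range - lower range.
Span = 180.8 - (-30.2)
Span = 211.0

211.0


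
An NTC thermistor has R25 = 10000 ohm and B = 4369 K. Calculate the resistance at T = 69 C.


NTC thermistor equation: Rt = R25 * exp(B * (1/T - 1/T25)).
T in Kelvin: 342.15 K, T25 = 298.15 K
1/T - 1/T25 = 1/342.15 - 1/298.15 = -0.00043132
B * (1/T - 1/T25) = 4369 * -0.00043132 = -1.8844
Rt = 10000 * exp(-1.8844) = 1519.1 ohm

1519.1 ohm


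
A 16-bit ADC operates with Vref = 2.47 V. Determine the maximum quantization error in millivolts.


The maximum quantization error is +/- LSB/2.
LSB = Vref / 2^n = 2.47 / 65536 = 3.769e-05 V
Max error = LSB / 2 = 3.769e-05 / 2 = 1.884e-05 V
Max error = 0.0188 mV

0.0188 mV


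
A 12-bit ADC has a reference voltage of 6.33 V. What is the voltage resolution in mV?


The resolution (LSB) of an ADC is Vref / 2^n.
LSB = 6.33 / 2^12
LSB = 6.33 / 4096
LSB = 0.00154541 V = 1.54541016 mV

1.54541016 mV


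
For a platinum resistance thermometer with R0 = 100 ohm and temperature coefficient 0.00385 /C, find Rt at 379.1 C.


The RTD equation: Rt = R0 * (1 + alpha * T).
Rt = 100 * (1 + 0.00385 * 379.1)
Rt = 100 * (1 + 1.459535)
Rt = 100 * 2.459535
Rt = 245.953 ohm

245.953 ohm


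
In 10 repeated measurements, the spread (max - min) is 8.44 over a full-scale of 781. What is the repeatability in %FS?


Repeatability = (spread / full scale) * 100%.
R = (8.44 / 781) * 100
R = 1.081 %FS

1.081 %FS


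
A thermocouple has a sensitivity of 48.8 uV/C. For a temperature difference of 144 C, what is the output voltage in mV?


The thermocouple output V = sensitivity * dT.
V = 48.8 uV/C * 144 C
V = 7027.2 uV
V = 7.027 mV

7.027 mV


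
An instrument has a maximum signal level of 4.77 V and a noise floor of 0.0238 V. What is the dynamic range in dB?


Dynamic range = 20 * log10(Vmax / Vnoise).
DR = 20 * log10(4.77 / 0.0238)
DR = 20 * log10(200.42)
DR = 46.04 dB

46.04 dB


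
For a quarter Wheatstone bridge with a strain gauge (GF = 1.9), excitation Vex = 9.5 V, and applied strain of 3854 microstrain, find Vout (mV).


Quarter bridge output: Vout = (GF * epsilon * Vex) / 4.
Vout = (1.9 * 3854e-6 * 9.5) / 4
Vout = 0.0695647 / 4 V
Vout = 0.01739117 V = 17.3912 mV

17.3912 mV


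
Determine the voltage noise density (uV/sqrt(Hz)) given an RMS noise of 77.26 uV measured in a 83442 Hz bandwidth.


Noise spectral density = Vrms / sqrt(BW).
NSD = 77.26 / sqrt(83442)
NSD = 77.26 / 288.8633
NSD = 0.2675 uV/sqrt(Hz)

0.2675 uV/sqrt(Hz)


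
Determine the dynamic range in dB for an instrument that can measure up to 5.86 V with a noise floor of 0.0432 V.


Dynamic range = 20 * log10(Vmax / Vnoise).
DR = 20 * log10(5.86 / 0.0432)
DR = 20 * log10(135.65)
DR = 42.65 dB

42.65 dB


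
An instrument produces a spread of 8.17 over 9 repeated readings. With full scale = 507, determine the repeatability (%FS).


Repeatability = (spread / full scale) * 100%.
R = (8.17 / 507) * 100
R = 1.611 %FS

1.611 %FS


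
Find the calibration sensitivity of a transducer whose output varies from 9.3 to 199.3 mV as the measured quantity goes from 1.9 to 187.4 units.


Sensitivity = (y2 - y1) / (x2 - x1).
S = (199.3 - 9.3) / (187.4 - 1.9)
S = 190.0 / 185.5
S = 1.0243 mV/unit

1.0243 mV/unit


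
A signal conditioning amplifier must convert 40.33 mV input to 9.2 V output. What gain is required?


Gain = Vout / Vin (converting to same units).
G = 9.2 V / 40.33 mV
G = 9200.0 mV / 40.33 mV
G = 228.12

228.12


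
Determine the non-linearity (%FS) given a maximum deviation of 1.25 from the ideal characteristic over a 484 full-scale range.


Linearity error = (max deviation / full scale) * 100%.
Linearity = (1.25 / 484) * 100
Linearity = 0.258 %FS

0.258 %FS


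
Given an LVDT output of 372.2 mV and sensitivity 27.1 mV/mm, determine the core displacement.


Displacement = Vout / sensitivity.
d = 372.2 / 27.1
d = 13.734 mm

13.734 mm


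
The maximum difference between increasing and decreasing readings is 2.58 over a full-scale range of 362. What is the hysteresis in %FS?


Hysteresis = (max difference / full scale) * 100%.
H = (2.58 / 362) * 100
H = 0.713 %FS

0.713 %FS


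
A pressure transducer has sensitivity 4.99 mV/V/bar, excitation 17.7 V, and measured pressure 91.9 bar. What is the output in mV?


Output = sensitivity * Vex * P.
Vout = 4.99 * 17.7 * 91.9
Vout = 88.323 * 91.9
Vout = 8116.88 mV

8116.88 mV


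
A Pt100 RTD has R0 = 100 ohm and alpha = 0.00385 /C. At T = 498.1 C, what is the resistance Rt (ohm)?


The RTD equation: Rt = R0 * (1 + alpha * T).
Rt = 100 * (1 + 0.00385 * 498.1)
Rt = 100 * (1 + 1.917685)
Rt = 100 * 2.917685
Rt = 291.769 ohm

291.769 ohm


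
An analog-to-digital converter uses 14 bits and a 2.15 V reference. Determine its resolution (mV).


The resolution (LSB) of an ADC is Vref / 2^n.
LSB = 2.15 / 2^14
LSB = 2.15 / 16384
LSB = 0.00013123 V = 0.13122559 mV

0.13122559 mV


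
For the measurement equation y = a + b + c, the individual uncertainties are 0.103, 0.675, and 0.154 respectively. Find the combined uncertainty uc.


For a sum of independent quantities, uc = sqrt(u1^2 + u2^2 + u3^2).
uc = sqrt(0.103^2 + 0.675^2 + 0.154^2)
uc = sqrt(0.010609 + 0.455625 + 0.023716)
uc = 0.7

0.7


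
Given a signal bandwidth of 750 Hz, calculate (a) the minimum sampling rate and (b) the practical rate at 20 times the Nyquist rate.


By Nyquist theorem, fs_min = 2 * fmax.
fs_min = 2 * 750 = 1500 Hz
Practical rate = 20 * fs_min = 20 * 1500 = 30000 Hz

fs_min = 1500 Hz, fs_practical = 30000 Hz


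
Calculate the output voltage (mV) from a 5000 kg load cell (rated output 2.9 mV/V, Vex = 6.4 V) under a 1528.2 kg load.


Vout = rated_output * Vex * (load / capacity).
Vout = 2.9 * 6.4 * (1528.2 / 5000)
Vout = 2.9 * 6.4 * 0.30564
Vout = 5.673 mV

5.673 mV


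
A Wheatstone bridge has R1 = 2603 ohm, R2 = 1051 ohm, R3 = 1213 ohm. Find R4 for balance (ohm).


At balance: R1*R4 = R2*R3, so R4 = R2*R3/R1.
R4 = 1051 * 1213 / 2603
R4 = 1274863 / 2603
R4 = 489.77 ohm

489.77 ohm


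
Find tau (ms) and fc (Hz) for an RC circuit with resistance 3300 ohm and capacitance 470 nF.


Time constant: tau = R * C.
tau = 3300 * 4.70e-07 = 0.001551 s
tau = 1.551 ms
Cutoff frequency: fc = 1 / (2*pi*R*C).
fc = 1 / (2*pi*0.001551) = 102.61 Hz

tau = 1.551 ms, fc = 102.61 Hz


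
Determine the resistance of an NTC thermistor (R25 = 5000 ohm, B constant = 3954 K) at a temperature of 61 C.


NTC thermistor equation: Rt = R25 * exp(B * (1/T - 1/T25)).
T in Kelvin: 334.15 K, T25 = 298.15 K
1/T - 1/T25 = 1/334.15 - 1/298.15 = -0.00036135
B * (1/T - 1/T25) = 3954 * -0.00036135 = -1.4288
Rt = 5000 * exp(-1.4288) = 1198.0 ohm

1198.0 ohm


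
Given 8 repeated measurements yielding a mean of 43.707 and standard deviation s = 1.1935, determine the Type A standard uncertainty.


The standard uncertainty for Type A evaluation is u = s / sqrt(n).
u = 1.1935 / sqrt(8)
u = 1.1935 / 2.8284
u = 0.422

0.422


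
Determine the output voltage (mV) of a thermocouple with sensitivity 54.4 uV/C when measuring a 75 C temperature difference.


The thermocouple output V = sensitivity * dT.
V = 54.4 uV/C * 75 C
V = 4080.0 uV
V = 4.08 mV

4.08 mV


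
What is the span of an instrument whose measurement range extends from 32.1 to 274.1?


Span = upper range - lower range.
Span = 274.1 - (32.1)
Span = 242.0

242.0


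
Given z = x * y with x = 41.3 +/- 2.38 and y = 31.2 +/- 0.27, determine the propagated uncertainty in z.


For a product z = x*y, the relative uncertainty is:
uz/z = sqrt((ux/x)^2 + (uy/y)^2)
Relative uncertainties: ux/x = 2.38/41.3 = 0.057627
uy/y = 0.27/31.2 = 0.008654
z = 41.3 * 31.2 = 1288.6
uz = 1288.6 * sqrt(0.057627^2 + 0.008654^2) = 75.089

75.089


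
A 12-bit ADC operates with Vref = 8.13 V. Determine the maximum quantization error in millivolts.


The maximum quantization error is +/- LSB/2.
LSB = Vref / 2^n = 8.13 / 4096 = 0.00198486 V
Max error = LSB / 2 = 0.00198486 / 2 = 0.00099243 V
Max error = 0.9924 mV

0.9924 mV


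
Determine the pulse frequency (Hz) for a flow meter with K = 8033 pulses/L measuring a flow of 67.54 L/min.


Frequency = K * Q / 60 (converting L/min to L/s).
f = 8033 * 67.54 / 60
f = 542548.82 / 60
f = 9042.48 Hz

9042.48 Hz


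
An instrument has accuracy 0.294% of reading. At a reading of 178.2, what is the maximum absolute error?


Absolute error = (accuracy% / 100) * reading.
Error = (0.294 / 100) * 178.2
Error = 0.00294 * 178.2
Error = 0.5239

0.5239


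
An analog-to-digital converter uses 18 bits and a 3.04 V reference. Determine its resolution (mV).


The resolution (LSB) of an ADC is Vref / 2^n.
LSB = 3.04 / 2^18
LSB = 3.04 / 262144
LSB = 1.16e-05 V = 0.01159668 mV

0.01159668 mV


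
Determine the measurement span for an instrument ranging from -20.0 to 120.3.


Span = upper range - lower range.
Span = 120.3 - (-20.0)
Span = 140.3

140.3


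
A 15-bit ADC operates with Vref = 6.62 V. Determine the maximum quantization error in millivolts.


The maximum quantization error is +/- LSB/2.
LSB = Vref / 2^n = 6.62 / 32768 = 0.00020203 V
Max error = LSB / 2 = 0.00020203 / 2 = 0.00010101 V
Max error = 0.101 mV

0.101 mV


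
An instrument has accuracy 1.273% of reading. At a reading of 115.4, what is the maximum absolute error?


Absolute error = (accuracy% / 100) * reading.
Error = (1.273 / 100) * 115.4
Error = 0.01273 * 115.4
Error = 1.469

1.469


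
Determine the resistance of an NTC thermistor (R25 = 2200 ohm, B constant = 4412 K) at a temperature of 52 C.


NTC thermistor equation: Rt = R25 * exp(B * (1/T - 1/T25)).
T in Kelvin: 325.15 K, T25 = 298.15 K
1/T - 1/T25 = 1/325.15 - 1/298.15 = -0.00027851
B * (1/T - 1/T25) = 4412 * -0.00027851 = -1.2288
Rt = 2200 * exp(-1.2288) = 643.8 ohm

643.8 ohm


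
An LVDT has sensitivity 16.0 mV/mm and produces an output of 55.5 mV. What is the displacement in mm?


Displacement = Vout / sensitivity.
d = 55.5 / 16.0
d = 3.469 mm

3.469 mm


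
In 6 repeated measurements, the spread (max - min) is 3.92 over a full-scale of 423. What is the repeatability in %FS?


Repeatability = (spread / full scale) * 100%.
R = (3.92 / 423) * 100
R = 0.927 %FS

0.927 %FS


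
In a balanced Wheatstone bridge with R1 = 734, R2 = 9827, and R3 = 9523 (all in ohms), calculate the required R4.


At balance: R1*R4 = R2*R3, so R4 = R2*R3/R1.
R4 = 9827 * 9523 / 734
R4 = 93582521 / 734
R4 = 127496.62 ohm

127496.62 ohm


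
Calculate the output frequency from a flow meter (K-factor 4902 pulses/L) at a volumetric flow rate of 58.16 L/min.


Frequency = K * Q / 60 (converting L/min to L/s).
f = 4902 * 58.16 / 60
f = 285100.32 / 60
f = 4751.67 Hz

4751.67 Hz


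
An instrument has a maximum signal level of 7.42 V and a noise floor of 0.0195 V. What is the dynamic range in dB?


Dynamic range = 20 * log10(Vmax / Vnoise).
DR = 20 * log10(7.42 / 0.0195)
DR = 20 * log10(380.51)
DR = 51.61 dB

51.61 dB


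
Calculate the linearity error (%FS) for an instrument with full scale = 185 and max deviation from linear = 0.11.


Linearity error = (max deviation / full scale) * 100%.
Linearity = (0.11 / 185) * 100
Linearity = 0.059 %FS

0.059 %FS


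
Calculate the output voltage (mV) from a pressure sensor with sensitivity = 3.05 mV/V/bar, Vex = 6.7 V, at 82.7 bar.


Output = sensitivity * Vex * P.
Vout = 3.05 * 6.7 * 82.7
Vout = 20.435 * 82.7
Vout = 1689.97 mV

1689.97 mV


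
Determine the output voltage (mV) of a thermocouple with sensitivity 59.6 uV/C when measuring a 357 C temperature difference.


The thermocouple output V = sensitivity * dT.
V = 59.6 uV/C * 357 C
V = 21277.2 uV
V = 21.277 mV

21.277 mV


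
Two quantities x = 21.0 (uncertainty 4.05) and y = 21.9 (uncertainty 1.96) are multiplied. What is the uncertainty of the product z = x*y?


For a product z = x*y, the relative uncertainty is:
uz/z = sqrt((ux/x)^2 + (uy/y)^2)
Relative uncertainties: ux/x = 4.05/21.0 = 0.192857
uy/y = 1.96/21.9 = 0.089498
z = 21.0 * 21.9 = 459.9
uz = 459.9 * sqrt(0.192857^2 + 0.089498^2) = 97.78

97.78


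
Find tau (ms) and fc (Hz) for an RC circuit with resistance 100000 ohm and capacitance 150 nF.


Time constant: tau = R * C.
tau = 100000 * 1.50e-07 = 0.015 s
tau = 15.0 ms
Cutoff frequency: fc = 1 / (2*pi*R*C).
fc = 1 / (2*pi*0.015) = 10.61 Hz

tau = 15.0 ms, fc = 10.61 Hz


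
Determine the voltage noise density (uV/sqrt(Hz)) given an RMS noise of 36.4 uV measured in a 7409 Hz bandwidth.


Noise spectral density = Vrms / sqrt(BW).
NSD = 36.4 / sqrt(7409)
NSD = 36.4 / 86.0755
NSD = 0.4229 uV/sqrt(Hz)

0.4229 uV/sqrt(Hz)


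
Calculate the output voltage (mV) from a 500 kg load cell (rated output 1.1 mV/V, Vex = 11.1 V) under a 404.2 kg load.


Vout = rated_output * Vex * (load / capacity).
Vout = 1.1 * 11.1 * (404.2 / 500)
Vout = 1.1 * 11.1 * 0.8084
Vout = 9.871 mV

9.871 mV


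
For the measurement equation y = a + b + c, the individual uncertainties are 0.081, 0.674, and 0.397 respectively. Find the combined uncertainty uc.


For a sum of independent quantities, uc = sqrt(u1^2 + u2^2 + u3^2).
uc = sqrt(0.081^2 + 0.674^2 + 0.397^2)
uc = sqrt(0.006561 + 0.454276 + 0.157609)
uc = 0.7864

0.7864


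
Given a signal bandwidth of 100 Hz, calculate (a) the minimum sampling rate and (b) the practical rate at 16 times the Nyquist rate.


By Nyquist theorem, fs_min = 2 * fmax.
fs_min = 2 * 100 = 200 Hz
Practical rate = 16 * fs_min = 16 * 200 = 3200 Hz

fs_min = 200 Hz, fs_practical = 3200 Hz


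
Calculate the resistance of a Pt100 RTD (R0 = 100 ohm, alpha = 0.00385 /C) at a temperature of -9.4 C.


The RTD equation: Rt = R0 * (1 + alpha * T).
Rt = 100 * (1 + 0.00385 * -9.4)
Rt = 100 * (1 + -0.03619)
Rt = 100 * 0.96381
Rt = 96.381 ohm

96.381 ohm


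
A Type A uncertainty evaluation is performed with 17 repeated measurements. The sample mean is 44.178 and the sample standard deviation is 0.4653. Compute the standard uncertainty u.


The standard uncertainty for Type A evaluation is u = s / sqrt(n).
u = 0.4653 / sqrt(17)
u = 0.4653 / 4.1231
u = 0.1129

0.1129


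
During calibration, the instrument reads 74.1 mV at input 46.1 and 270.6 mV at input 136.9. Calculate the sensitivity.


Sensitivity = (y2 - y1) / (x2 - x1).
S = (270.6 - 74.1) / (136.9 - 46.1)
S = 196.5 / 90.8
S = 2.1641 mV/unit

2.1641 mV/unit


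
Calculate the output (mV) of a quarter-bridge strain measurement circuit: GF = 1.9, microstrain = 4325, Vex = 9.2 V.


Quarter bridge output: Vout = (GF * epsilon * Vex) / 4.
Vout = (1.9 * 4325e-6 * 9.2) / 4
Vout = 0.075601 / 4 V
Vout = 0.01890025 V = 18.9002 mV

18.9002 mV


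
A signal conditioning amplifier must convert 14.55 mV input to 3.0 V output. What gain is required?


Gain = Vout / Vin (converting to same units).
G = 3.0 V / 14.55 mV
G = 3000.0 mV / 14.55 mV
G = 206.19

206.19


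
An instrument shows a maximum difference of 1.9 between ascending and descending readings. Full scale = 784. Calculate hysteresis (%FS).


Hysteresis = (max difference / full scale) * 100%.
H = (1.9 / 784) * 100
H = 0.242 %FS

0.242 %FS


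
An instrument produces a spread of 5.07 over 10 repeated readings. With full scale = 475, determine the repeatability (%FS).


Repeatability = (spread / full scale) * 100%.
R = (5.07 / 475) * 100
R = 1.067 %FS

1.067 %FS


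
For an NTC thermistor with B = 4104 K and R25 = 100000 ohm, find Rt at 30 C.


NTC thermistor equation: Rt = R25 * exp(B * (1/T - 1/T25)).
T in Kelvin: 303.15 K, T25 = 298.15 K
1/T - 1/T25 = 1/303.15 - 1/298.15 = -5.532e-05
B * (1/T - 1/T25) = 4104 * -5.532e-05 = -0.227
Rt = 100000 * exp(-0.227) = 79689.6 ohm

79689.6 ohm


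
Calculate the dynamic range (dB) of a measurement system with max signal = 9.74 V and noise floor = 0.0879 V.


Dynamic range = 20 * log10(Vmax / Vnoise).
DR = 20 * log10(9.74 / 0.0879)
DR = 20 * log10(110.81)
DR = 40.89 dB

40.89 dB


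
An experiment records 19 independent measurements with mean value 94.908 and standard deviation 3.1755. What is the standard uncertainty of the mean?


The standard uncertainty for Type A evaluation is u = s / sqrt(n).
u = 3.1755 / sqrt(19)
u = 3.1755 / 4.3589
u = 0.7285

0.7285


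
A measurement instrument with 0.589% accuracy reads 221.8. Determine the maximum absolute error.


Absolute error = (accuracy% / 100) * reading.
Error = (0.589 / 100) * 221.8
Error = 0.00589 * 221.8
Error = 1.3064

1.3064


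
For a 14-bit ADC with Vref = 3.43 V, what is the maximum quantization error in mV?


The maximum quantization error is +/- LSB/2.
LSB = Vref / 2^n = 3.43 / 16384 = 0.00020935 V
Max error = LSB / 2 = 0.00020935 / 2 = 0.00010468 V
Max error = 0.1047 mV

0.1047 mV


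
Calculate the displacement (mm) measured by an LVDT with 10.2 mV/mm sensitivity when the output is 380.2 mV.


Displacement = Vout / sensitivity.
d = 380.2 / 10.2
d = 37.275 mm

37.275 mm


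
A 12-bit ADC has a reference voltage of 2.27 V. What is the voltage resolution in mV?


The resolution (LSB) of an ADC is Vref / 2^n.
LSB = 2.27 / 2^12
LSB = 2.27 / 4096
LSB = 0.0005542 V = 0.55419922 mV

0.55419922 mV


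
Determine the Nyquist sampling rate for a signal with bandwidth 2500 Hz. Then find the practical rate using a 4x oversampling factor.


By Nyquist theorem, fs_min = 2 * fmax.
fs_min = 2 * 2500 = 5000 Hz
Practical rate = 4 * fs_min = 4 * 5000 = 20000 Hz

fs_min = 5000 Hz, fs_practical = 20000 Hz


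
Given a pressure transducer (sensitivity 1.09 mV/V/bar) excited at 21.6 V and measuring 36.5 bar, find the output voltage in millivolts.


Output = sensitivity * Vex * P.
Vout = 1.09 * 21.6 * 36.5
Vout = 23.544 * 36.5
Vout = 859.36 mV

859.36 mV


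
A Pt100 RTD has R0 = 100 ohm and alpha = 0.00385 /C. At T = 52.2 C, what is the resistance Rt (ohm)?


The RTD equation: Rt = R0 * (1 + alpha * T).
Rt = 100 * (1 + 0.00385 * 52.2)
Rt = 100 * (1 + 0.20097)
Rt = 100 * 1.20097
Rt = 120.097 ohm

120.097 ohm


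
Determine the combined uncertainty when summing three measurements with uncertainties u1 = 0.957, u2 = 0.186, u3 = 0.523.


For a sum of independent quantities, uc = sqrt(u1^2 + u2^2 + u3^2).
uc = sqrt(0.957^2 + 0.186^2 + 0.523^2)
uc = sqrt(0.915849 + 0.034596 + 0.273529)
uc = 1.1063

1.1063


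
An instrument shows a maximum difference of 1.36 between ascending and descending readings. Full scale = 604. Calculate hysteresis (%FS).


Hysteresis = (max difference / full scale) * 100%.
H = (1.36 / 604) * 100
H = 0.225 %FS

0.225 %FS


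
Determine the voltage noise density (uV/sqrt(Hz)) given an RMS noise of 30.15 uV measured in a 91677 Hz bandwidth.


Noise spectral density = Vrms / sqrt(BW).
NSD = 30.15 / sqrt(91677)
NSD = 30.15 / 302.7821
NSD = 0.0996 uV/sqrt(Hz)

0.0996 uV/sqrt(Hz)


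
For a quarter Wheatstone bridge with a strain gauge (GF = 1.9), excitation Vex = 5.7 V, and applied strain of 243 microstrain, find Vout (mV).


Quarter bridge output: Vout = (GF * epsilon * Vex) / 4.
Vout = (1.9 * 243e-6 * 5.7) / 4
Vout = 0.00263169 / 4 V
Vout = 0.00065792 V = 0.6579 mV

0.6579 mV


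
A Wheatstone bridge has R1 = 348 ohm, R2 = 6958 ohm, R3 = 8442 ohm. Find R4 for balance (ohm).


At balance: R1*R4 = R2*R3, so R4 = R2*R3/R1.
R4 = 6958 * 8442 / 348
R4 = 58739436 / 348
R4 = 168791.48 ohm

168791.48 ohm


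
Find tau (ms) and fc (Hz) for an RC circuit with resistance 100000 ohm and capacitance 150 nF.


Time constant: tau = R * C.
tau = 100000 * 1.50e-07 = 0.015 s
tau = 15.0 ms
Cutoff frequency: fc = 1 / (2*pi*R*C).
fc = 1 / (2*pi*0.015) = 10.61 Hz

tau = 15.0 ms, fc = 10.61 Hz


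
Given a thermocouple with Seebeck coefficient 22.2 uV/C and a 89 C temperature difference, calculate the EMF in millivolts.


The thermocouple output V = sensitivity * dT.
V = 22.2 uV/C * 89 C
V = 1975.8 uV
V = 1.976 mV

1.976 mV


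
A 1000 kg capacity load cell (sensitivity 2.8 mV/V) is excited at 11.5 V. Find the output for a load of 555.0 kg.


Vout = rated_output * Vex * (load / capacity).
Vout = 2.8 * 11.5 * (555.0 / 1000)
Vout = 2.8 * 11.5 * 0.555
Vout = 17.871 mV

17.871 mV


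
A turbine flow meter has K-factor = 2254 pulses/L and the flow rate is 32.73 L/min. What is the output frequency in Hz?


Frequency = K * Q / 60 (converting L/min to L/s).
f = 2254 * 32.73 / 60
f = 73773.42 / 60
f = 1229.56 Hz

1229.56 Hz


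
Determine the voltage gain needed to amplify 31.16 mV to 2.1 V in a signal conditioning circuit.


Gain = Vout / Vin (converting to same units).
G = 2.1 V / 31.16 mV
G = 2100.0 mV / 31.16 mV
G = 67.39

67.39


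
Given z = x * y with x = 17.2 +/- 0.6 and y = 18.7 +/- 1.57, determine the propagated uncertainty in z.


For a product z = x*y, the relative uncertainty is:
uz/z = sqrt((ux/x)^2 + (uy/y)^2)
Relative uncertainties: ux/x = 0.6/17.2 = 0.034884
uy/y = 1.57/18.7 = 0.083957
z = 17.2 * 18.7 = 321.6
uz = 321.6 * sqrt(0.034884^2 + 0.083957^2) = 29.242

29.242


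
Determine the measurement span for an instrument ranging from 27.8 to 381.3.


Span = upper range - lower range.
Span = 381.3 - (27.8)
Span = 353.5

353.5


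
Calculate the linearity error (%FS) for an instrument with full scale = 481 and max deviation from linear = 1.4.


Linearity error = (max deviation / full scale) * 100%.
Linearity = (1.4 / 481) * 100
Linearity = 0.291 %FS

0.291 %FS


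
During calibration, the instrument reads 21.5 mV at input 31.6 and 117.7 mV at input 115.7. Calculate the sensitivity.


Sensitivity = (y2 - y1) / (x2 - x1).
S = (117.7 - 21.5) / (115.7 - 31.6)
S = 96.2 / 84.1
S = 1.1439 mV/unit

1.1439 mV/unit


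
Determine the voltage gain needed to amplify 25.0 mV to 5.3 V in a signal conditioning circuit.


Gain = Vout / Vin (converting to same units).
G = 5.3 V / 25.0 mV
G = 5300.0 mV / 25.0 mV
G = 212.0

212.0


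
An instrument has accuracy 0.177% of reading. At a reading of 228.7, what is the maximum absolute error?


Absolute error = (accuracy% / 100) * reading.
Error = (0.177 / 100) * 228.7
Error = 0.00177 * 228.7
Error = 0.4048

0.4048


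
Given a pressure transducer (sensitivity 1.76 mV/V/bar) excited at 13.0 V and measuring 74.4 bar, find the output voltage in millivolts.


Output = sensitivity * Vex * P.
Vout = 1.76 * 13.0 * 74.4
Vout = 22.88 * 74.4
Vout = 1702.27 mV

1702.27 mV


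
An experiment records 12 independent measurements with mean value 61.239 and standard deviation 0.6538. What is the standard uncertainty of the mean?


The standard uncertainty for Type A evaluation is u = s / sqrt(n).
u = 0.6538 / sqrt(12)
u = 0.6538 / 3.4641
u = 0.1887

0.1887


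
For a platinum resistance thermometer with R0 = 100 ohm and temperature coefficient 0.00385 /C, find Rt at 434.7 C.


The RTD equation: Rt = R0 * (1 + alpha * T).
Rt = 100 * (1 + 0.00385 * 434.7)
Rt = 100 * (1 + 1.673595)
Rt = 100 * 2.673595
Rt = 267.359 ohm

267.359 ohm


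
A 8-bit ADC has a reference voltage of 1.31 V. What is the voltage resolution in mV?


The resolution (LSB) of an ADC is Vref / 2^n.
LSB = 1.31 / 2^8
LSB = 1.31 / 256
LSB = 0.00511719 V = 5.1171875 mV

5.1171875 mV


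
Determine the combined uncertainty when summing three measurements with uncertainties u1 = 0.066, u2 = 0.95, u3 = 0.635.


For a sum of independent quantities, uc = sqrt(u1^2 + u2^2 + u3^2).
uc = sqrt(0.066^2 + 0.95^2 + 0.635^2)
uc = sqrt(0.004356 + 0.9025 + 0.403225)
uc = 1.1446

1.1446


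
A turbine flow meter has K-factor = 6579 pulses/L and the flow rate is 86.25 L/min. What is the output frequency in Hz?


Frequency = K * Q / 60 (converting L/min to L/s).
f = 6579 * 86.25 / 60
f = 567438.75 / 60
f = 9457.31 Hz

9457.31 Hz


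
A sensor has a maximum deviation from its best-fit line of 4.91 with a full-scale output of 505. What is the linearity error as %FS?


Linearity error = (max deviation / full scale) * 100%.
Linearity = (4.91 / 505) * 100
Linearity = 0.972 %FS

0.972 %FS


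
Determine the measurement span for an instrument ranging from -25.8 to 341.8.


Span = upper range - lower range.
Span = 341.8 - (-25.8)
Span = 367.6

367.6


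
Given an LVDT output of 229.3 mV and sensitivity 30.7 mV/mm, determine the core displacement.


Displacement = Vout / sensitivity.
d = 229.3 / 30.7
d = 7.469 mm

7.469 mm


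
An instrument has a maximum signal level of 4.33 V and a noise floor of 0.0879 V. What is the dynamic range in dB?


Dynamic range = 20 * log10(Vmax / Vnoise).
DR = 20 * log10(4.33 / 0.0879)
DR = 20 * log10(49.26)
DR = 33.85 dB

33.85 dB


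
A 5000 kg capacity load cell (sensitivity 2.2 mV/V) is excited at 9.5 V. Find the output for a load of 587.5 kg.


Vout = rated_output * Vex * (load / capacity).
Vout = 2.2 * 9.5 * (587.5 / 5000)
Vout = 2.2 * 9.5 * 0.1175
Vout = 2.456 mV

2.456 mV


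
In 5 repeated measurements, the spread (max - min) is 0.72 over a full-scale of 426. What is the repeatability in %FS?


Repeatability = (spread / full scale) * 100%.
R = (0.72 / 426) * 100
R = 0.169 %FS

0.169 %FS


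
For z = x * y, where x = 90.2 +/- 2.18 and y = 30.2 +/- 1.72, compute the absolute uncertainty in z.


For a product z = x*y, the relative uncertainty is:
uz/z = sqrt((ux/x)^2 + (uy/y)^2)
Relative uncertainties: ux/x = 2.18/90.2 = 0.024169
uy/y = 1.72/30.2 = 0.056954
z = 90.2 * 30.2 = 2724.0
uz = 2724.0 * sqrt(0.024169^2 + 0.056954^2) = 168.535

168.535


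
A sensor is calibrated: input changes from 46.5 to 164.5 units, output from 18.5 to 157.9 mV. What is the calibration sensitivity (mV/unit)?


Sensitivity = (y2 - y1) / (x2 - x1).
S = (157.9 - 18.5) / (164.5 - 46.5)
S = 139.4 / 118.0
S = 1.1814 mV/unit

1.1814 mV/unit


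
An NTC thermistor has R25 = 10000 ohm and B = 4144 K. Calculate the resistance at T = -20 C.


NTC thermistor equation: Rt = R25 * exp(B * (1/T - 1/T25)).
T in Kelvin: 253.15 K, T25 = 298.15 K
1/T - 1/T25 = 1/253.15 - 1/298.15 = 0.00059621
B * (1/T - 1/T25) = 4144 * 0.00059621 = 2.4707
Rt = 10000 * exp(2.4707) = 118306.9 ohm

118306.9 ohm


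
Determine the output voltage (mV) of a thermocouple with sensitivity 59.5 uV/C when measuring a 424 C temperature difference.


The thermocouple output V = sensitivity * dT.
V = 59.5 uV/C * 424 C
V = 25228.0 uV
V = 25.228 mV

25.228 mV


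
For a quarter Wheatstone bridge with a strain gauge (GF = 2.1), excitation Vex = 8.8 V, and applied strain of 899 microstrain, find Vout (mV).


Quarter bridge output: Vout = (GF * epsilon * Vex) / 4.
Vout = (2.1 * 899e-6 * 8.8) / 4
Vout = 0.01661352 / 4 V
Vout = 0.00415338 V = 4.1534 mV

4.1534 mV


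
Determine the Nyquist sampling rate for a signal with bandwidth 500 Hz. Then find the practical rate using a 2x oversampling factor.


By Nyquist theorem, fs_min = 2 * fmax.
fs_min = 2 * 500 = 1000 Hz
Practical rate = 2 * fs_min = 2 * 1000 = 2000 Hz

fs_min = 1000 Hz, fs_practical = 2000 Hz


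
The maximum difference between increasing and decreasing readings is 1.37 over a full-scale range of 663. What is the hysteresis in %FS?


Hysteresis = (max difference / full scale) * 100%.
H = (1.37 / 663) * 100
H = 0.207 %FS

0.207 %FS


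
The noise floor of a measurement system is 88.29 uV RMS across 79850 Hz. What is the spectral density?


Noise spectral density = Vrms / sqrt(BW).
NSD = 88.29 / sqrt(79850)
NSD = 88.29 / 282.5774
NSD = 0.3124 uV/sqrt(Hz)

0.3124 uV/sqrt(Hz)


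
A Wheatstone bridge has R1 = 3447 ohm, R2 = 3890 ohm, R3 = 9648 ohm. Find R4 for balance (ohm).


At balance: R1*R4 = R2*R3, so R4 = R2*R3/R1.
R4 = 3890 * 9648 / 3447
R4 = 37530720 / 3447
R4 = 10887.94 ohm

10887.94 ohm


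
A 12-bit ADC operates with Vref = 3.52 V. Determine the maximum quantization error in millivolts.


The maximum quantization error is +/- LSB/2.
LSB = Vref / 2^n = 3.52 / 4096 = 0.00085938 V
Max error = LSB / 2 = 0.00085938 / 2 = 0.00042969 V
Max error = 0.4297 mV

0.4297 mV


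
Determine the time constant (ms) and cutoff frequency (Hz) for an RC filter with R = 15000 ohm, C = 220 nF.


Time constant: tau = R * C.
tau = 15000 * 2.20e-07 = 0.0033 s
tau = 3.3 ms
Cutoff frequency: fc = 1 / (2*pi*R*C).
fc = 1 / (2*pi*0.0033) = 48.23 Hz

tau = 3.3 ms, fc = 48.23 Hz


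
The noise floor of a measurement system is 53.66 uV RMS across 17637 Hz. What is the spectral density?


Noise spectral density = Vrms / sqrt(BW).
NSD = 53.66 / sqrt(17637)
NSD = 53.66 / 132.8044
NSD = 0.4041 uV/sqrt(Hz)

0.4041 uV/sqrt(Hz)


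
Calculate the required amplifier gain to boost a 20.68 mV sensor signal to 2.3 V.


Gain = Vout / Vin (converting to same units).
G = 2.3 V / 20.68 mV
G = 2300.0 mV / 20.68 mV
G = 111.22

111.22


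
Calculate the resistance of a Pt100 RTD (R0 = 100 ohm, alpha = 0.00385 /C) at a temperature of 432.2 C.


The RTD equation: Rt = R0 * (1 + alpha * T).
Rt = 100 * (1 + 0.00385 * 432.2)
Rt = 100 * (1 + 1.66397)
Rt = 100 * 2.66397
Rt = 266.397 ohm

266.397 ohm


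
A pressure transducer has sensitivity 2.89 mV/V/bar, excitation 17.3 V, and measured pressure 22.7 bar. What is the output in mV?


Output = sensitivity * Vex * P.
Vout = 2.89 * 17.3 * 22.7
Vout = 49.997 * 22.7
Vout = 1134.93 mV

1134.93 mV


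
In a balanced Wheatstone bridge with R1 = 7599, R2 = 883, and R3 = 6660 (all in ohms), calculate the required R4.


At balance: R1*R4 = R2*R3, so R4 = R2*R3/R1.
R4 = 883 * 6660 / 7599
R4 = 5880780 / 7599
R4 = 773.89 ohm

773.89 ohm


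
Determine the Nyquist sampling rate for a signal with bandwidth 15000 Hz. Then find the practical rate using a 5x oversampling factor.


By Nyquist theorem, fs_min = 2 * fmax.
fs_min = 2 * 15000 = 30000 Hz
Practical rate = 5 * fs_min = 5 * 30000 = 150000 Hz

fs_min = 30000 Hz, fs_practical = 150000 Hz
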